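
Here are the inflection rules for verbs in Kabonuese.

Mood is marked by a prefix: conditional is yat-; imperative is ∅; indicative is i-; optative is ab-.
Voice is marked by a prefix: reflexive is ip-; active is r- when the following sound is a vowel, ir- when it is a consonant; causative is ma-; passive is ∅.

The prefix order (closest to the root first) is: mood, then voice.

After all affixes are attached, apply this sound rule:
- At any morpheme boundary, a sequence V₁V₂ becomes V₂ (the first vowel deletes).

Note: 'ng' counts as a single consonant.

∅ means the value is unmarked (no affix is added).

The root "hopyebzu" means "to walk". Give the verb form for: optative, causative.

mabhopyebzu

Attach mood optative ab- → abhopyebzu.
Attach voice causative ma- → maabhopyebzu.
Apply vowel deletion: maabhopyebzu → mabhopyebzu.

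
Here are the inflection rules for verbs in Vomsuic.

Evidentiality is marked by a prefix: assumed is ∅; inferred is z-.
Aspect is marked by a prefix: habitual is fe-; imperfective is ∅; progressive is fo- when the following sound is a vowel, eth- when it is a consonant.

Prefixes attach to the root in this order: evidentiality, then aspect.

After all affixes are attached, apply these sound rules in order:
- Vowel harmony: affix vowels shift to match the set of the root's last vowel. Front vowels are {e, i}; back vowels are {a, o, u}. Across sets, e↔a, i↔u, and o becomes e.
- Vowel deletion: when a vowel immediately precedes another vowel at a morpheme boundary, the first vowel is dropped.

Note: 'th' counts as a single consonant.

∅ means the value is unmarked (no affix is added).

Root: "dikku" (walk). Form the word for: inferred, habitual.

fazdikku

Attach evidentiality inferred z- → zdikku.
Attach aspect habitual fe- → fezdikku.
Apply vowel harmony: fezdikku → fazdikku.
Vowel deletion: no change.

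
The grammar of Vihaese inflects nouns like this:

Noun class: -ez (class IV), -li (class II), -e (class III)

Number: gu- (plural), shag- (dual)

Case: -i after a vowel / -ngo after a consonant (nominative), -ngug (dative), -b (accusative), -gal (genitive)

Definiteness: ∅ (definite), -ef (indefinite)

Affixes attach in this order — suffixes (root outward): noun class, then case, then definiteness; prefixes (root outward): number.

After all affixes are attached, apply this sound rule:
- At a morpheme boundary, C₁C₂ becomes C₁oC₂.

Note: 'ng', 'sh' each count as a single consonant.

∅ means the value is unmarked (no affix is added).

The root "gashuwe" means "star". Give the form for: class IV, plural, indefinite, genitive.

Attach noun class class IV -ez → gashuweez.
Attach case genitive -gal → gashuweezgal.
Attach definiteness indefinite -ef → gashuweezgalef.
Attach number plural gu- → gugashuweezgalef.
Apply epenthesis: gugashuweezgalef → gugashuweezogalef.

gugashuweezogalef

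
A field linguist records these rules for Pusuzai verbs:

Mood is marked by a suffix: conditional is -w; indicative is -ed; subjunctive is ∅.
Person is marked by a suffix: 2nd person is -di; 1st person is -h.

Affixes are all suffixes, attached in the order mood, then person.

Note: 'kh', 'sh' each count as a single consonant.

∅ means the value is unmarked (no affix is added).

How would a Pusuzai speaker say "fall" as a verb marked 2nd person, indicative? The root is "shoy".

shoyeddi

Attach mood indicative -ed → shoyed.
Attach person 2nd person -di → shoyeddi.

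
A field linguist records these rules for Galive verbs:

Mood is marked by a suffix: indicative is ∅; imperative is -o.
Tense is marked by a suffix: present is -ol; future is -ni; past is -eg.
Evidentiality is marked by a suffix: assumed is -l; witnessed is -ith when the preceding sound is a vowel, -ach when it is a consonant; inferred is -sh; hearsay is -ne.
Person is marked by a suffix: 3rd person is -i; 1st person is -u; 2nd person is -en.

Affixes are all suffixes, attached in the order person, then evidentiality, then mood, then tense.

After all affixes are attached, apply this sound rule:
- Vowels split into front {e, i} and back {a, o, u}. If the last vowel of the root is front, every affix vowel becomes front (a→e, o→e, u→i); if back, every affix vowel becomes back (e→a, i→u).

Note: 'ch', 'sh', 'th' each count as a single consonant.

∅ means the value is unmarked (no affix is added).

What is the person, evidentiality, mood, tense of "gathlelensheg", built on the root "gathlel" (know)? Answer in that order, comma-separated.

Segment: gathlel-en-sh-eg.
person: -en → 2nd person.
evidentiality: -sh → inferred.
mood: ∅ → indicative.
tense: -eg → past.

2nd person, inferred, indicative, past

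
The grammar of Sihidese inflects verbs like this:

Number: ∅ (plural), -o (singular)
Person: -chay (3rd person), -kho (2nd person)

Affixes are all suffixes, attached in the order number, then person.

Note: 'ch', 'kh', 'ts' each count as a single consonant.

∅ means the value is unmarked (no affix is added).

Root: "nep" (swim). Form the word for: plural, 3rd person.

nepchay

number = plural: zero marking, form stays nep.
Attach person 3rd person -chay → nepchay.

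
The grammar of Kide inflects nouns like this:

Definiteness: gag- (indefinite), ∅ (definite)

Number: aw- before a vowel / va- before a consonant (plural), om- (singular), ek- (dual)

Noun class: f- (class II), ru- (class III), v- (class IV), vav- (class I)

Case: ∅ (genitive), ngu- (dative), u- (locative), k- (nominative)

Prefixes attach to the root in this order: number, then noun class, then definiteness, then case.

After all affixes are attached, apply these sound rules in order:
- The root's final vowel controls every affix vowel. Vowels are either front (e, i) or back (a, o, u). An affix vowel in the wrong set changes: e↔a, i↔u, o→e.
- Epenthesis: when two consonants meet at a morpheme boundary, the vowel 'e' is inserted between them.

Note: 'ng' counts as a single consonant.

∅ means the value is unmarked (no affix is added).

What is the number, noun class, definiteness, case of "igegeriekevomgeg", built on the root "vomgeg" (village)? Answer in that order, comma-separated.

Segment: u-gag-ru-ek-vomgeg.
number: ek- → dual.
noun class: ru- → class III.
definiteness: gag- → indefinite.
case: u- → locative.

dual, class III, indefinite, locative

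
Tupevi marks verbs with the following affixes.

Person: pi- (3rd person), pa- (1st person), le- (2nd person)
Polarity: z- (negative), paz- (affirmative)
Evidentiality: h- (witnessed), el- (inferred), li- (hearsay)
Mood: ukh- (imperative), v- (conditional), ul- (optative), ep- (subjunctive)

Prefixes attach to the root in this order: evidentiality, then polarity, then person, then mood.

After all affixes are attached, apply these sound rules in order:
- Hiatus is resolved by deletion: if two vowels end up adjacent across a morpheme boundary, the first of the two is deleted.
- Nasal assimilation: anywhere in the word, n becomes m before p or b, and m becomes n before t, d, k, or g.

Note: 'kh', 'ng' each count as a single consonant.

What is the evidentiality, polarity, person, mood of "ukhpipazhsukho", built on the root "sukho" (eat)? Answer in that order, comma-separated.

witnessed, affirmative, 3rd person, imperative

Segment: ukh-pi-paz-h-sukho.
evidentiality: h- → witnessed.
polarity: paz- → affirmative.
person: pi- → 3rd person.
mood: ukh- → imperative.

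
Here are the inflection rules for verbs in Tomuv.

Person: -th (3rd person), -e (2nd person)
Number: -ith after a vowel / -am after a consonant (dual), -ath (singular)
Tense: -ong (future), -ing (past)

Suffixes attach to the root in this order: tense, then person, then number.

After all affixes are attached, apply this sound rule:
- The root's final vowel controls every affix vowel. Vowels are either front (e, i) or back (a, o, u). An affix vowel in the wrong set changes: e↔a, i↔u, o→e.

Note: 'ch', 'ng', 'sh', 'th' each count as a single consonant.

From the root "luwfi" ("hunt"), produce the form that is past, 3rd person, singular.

Attach tense past -ing → luwfiing.
Attach person 3rd person -th → luwfiingth.
Attach number singular -ath → luwfiingthath.
Apply vowel harmony: luwfiingthath → luwfiingtheth.

luwfiingtheth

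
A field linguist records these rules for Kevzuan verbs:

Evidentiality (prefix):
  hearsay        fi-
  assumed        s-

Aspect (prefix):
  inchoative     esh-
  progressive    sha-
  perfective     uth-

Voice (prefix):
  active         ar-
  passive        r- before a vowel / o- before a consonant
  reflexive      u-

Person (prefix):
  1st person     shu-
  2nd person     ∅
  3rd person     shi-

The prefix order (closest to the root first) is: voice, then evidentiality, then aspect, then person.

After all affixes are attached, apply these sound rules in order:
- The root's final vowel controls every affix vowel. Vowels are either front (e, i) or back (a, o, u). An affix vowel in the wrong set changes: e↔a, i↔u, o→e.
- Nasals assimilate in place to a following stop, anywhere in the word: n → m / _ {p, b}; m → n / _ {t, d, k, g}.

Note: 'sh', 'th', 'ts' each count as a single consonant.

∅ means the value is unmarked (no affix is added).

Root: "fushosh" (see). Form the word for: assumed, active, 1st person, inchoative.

shuashsarfushosh

Attach voice active ar- → arfushosh.
Attach evidentiality assumed s- → sarfushosh.
Attach aspect inchoative esh- → eshsarfushosh.
Attach person 1st person shu- → shueshsarfushosh.
Apply vowel harmony: shueshsarfushosh → shuashsarfushosh.
Nasal assimilation: no change.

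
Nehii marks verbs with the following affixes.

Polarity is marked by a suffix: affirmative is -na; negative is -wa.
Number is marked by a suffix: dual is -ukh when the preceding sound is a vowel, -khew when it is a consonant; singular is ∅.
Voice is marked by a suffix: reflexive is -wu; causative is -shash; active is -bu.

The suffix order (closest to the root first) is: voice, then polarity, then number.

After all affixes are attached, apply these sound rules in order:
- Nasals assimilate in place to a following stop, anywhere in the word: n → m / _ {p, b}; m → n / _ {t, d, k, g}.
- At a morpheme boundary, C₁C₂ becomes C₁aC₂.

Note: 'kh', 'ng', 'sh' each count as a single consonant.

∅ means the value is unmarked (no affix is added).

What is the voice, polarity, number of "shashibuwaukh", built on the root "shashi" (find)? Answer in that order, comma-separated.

Segment: shashi-bu-wa-ukh.
voice: -bu → active.
polarity: -wa → negative.
number: -ukh/khew → dual.

active, negative, dual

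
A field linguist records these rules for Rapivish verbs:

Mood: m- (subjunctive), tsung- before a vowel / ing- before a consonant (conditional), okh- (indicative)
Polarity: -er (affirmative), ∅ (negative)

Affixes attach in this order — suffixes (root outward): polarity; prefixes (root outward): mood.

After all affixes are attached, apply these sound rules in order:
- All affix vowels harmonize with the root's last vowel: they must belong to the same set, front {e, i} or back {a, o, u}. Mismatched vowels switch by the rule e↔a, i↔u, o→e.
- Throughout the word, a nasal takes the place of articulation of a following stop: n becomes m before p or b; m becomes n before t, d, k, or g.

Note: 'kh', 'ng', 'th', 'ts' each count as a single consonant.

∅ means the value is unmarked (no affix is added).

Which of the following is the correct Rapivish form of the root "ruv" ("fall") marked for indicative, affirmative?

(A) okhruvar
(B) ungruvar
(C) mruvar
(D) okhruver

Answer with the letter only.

Attach polarity affirmative -er → ruver.
Attach mood indicative okh- → okhruver.
Apply vowel harmony: okhruver → okhruvar.
Nasal assimilation: no change.
So the correct form is okhruvar, option (A).
(D) okhruver is wrong: it fails to apply the sound rule(s).
(B) ungruvar is wrong: it uses conditional instead of indicative for mood.
(C) mruvar is wrong: it uses subjunctive instead of indicative for mood.

A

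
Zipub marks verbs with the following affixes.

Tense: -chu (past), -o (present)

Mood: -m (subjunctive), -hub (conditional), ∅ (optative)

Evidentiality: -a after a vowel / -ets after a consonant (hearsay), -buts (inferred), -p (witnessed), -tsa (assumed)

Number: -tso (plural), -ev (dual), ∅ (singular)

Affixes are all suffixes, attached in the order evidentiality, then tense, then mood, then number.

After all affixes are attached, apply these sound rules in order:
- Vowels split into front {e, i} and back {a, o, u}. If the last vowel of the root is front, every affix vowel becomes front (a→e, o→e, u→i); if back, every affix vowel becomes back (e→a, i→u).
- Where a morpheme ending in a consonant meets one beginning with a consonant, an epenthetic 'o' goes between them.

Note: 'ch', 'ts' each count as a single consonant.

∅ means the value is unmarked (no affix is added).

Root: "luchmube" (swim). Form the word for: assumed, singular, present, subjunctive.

luchmubetseem

Attach evidentiality assumed -tsa → luchmubetsa.
Attach tense present -o → luchmubetsao.
Attach mood subjunctive -m → luchmubetsaom.
number = singular: zero marking, form stays luchmubetsaom.
Apply vowel harmony: luchmubetsaom → luchmubetseem.
Epenthesis: no change.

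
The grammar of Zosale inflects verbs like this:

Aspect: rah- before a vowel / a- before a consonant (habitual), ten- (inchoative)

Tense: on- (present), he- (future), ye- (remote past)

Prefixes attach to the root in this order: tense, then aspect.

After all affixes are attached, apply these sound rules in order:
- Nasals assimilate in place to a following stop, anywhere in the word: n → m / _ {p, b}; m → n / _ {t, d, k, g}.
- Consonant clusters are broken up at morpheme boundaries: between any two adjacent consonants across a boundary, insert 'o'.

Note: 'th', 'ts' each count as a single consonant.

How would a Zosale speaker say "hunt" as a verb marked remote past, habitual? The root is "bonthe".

Attach tense remote past ye- → yebonthe.
Attach aspect habitual a- (before consonant 'y') → ayebonthe.
Nasal assimilation: no change.
Epenthesis: no change.

ayebonthe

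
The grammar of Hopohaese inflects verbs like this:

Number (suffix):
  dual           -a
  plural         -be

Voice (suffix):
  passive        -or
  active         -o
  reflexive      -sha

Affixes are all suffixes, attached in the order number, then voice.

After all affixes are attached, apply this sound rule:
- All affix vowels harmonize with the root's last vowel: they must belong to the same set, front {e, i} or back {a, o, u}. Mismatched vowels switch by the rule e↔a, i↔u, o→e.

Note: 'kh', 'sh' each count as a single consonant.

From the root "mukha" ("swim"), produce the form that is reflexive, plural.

mukhabasha

Attach number plural -be → mukhabe.
Attach voice reflexive -sha → mukhabesha.
Apply vowel harmony: mukhabesha → mukhabasha.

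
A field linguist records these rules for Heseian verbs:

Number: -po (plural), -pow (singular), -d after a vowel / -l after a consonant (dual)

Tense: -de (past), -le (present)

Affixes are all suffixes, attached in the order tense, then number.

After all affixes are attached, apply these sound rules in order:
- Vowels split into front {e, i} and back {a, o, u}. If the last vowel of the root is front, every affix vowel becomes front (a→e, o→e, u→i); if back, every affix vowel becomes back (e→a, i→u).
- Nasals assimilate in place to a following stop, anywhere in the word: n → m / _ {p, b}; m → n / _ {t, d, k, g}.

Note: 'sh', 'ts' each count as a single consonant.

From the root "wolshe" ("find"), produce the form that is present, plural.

Attach tense present -le → wolshele.
Attach number plural -po → wolshelepo.
Apply vowel harmony: wolshelepo → wolshelepe.
Nasal assimilation: no change.

wolshelepe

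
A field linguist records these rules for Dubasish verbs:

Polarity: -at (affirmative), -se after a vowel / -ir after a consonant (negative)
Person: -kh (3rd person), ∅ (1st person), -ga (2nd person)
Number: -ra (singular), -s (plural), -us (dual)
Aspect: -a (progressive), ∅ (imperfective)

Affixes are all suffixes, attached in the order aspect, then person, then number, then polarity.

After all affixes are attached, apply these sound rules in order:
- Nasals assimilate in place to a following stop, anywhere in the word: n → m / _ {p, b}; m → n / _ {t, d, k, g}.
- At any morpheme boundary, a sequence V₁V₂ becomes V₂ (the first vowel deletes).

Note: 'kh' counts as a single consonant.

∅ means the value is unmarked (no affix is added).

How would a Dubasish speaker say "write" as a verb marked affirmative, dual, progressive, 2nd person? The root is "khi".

khagusat

Attach aspect progressive -a → khia.
Attach person 2nd person -ga → khiaga.
Attach number dual -us → khiagaus.
Attach polarity affirmative -at → khiagausat.
Nasal assimilation: no change.
Apply vowel deletion: khiagausat → khagusat.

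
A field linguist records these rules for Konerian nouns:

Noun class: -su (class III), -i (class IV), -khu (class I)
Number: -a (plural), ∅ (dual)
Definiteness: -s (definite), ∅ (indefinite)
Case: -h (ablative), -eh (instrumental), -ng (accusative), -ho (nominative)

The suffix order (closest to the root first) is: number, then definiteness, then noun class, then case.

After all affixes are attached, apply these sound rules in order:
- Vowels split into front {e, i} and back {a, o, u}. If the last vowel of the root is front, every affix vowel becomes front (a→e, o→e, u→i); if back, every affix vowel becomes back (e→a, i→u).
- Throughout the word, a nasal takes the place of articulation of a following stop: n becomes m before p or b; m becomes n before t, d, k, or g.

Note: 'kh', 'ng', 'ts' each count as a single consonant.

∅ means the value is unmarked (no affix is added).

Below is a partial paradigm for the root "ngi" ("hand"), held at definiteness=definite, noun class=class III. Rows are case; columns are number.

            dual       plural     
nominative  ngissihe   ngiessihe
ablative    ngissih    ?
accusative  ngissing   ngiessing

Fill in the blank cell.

Attach number plural -a → ngia.
Attach definiteness definite -s → ngias.
Attach noun class class III -su → ngiassu.
Attach case ablative -h → ngiassuh.
Apply vowel harmony: ngiassuh → ngiessih.
Nasal assimilation: no change.

ngiessih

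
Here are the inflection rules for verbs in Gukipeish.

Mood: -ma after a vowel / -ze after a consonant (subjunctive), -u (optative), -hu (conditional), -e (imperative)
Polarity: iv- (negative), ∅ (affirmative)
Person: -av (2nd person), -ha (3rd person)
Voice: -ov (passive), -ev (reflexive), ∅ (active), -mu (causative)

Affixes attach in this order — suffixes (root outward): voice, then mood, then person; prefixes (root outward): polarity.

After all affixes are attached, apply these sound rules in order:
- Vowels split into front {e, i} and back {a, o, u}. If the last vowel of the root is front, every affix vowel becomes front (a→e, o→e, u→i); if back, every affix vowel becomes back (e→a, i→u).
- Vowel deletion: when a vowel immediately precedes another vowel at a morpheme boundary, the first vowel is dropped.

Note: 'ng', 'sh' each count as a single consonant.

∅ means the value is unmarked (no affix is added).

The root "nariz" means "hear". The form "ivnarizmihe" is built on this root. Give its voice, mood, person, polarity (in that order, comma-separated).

Segment: iv-nariz-mu-u-ha.
voice: -mu → causative.
mood: -u → optative.
person: -ha → 3rd person.
polarity: iv- → negative.

causative, optative, 3rd person, negative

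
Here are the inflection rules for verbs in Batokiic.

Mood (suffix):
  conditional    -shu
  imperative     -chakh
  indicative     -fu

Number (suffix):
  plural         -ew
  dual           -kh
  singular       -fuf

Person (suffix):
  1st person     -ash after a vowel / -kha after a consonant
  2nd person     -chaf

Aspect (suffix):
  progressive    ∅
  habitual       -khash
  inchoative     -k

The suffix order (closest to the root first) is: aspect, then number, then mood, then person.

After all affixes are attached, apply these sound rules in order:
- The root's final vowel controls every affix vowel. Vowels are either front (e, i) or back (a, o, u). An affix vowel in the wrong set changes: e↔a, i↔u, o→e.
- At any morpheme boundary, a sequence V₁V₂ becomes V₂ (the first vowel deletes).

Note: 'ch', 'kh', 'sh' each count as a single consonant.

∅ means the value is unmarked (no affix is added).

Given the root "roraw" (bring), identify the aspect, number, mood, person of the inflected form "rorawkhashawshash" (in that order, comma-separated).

habitual, plural, conditional, 1st person

Segment: roraw-khash-ew-shu-ash.
aspect: -khash → habitual.
number: -ew → plural.
mood: -shu → conditional.
person: -ash/kha → 1st person.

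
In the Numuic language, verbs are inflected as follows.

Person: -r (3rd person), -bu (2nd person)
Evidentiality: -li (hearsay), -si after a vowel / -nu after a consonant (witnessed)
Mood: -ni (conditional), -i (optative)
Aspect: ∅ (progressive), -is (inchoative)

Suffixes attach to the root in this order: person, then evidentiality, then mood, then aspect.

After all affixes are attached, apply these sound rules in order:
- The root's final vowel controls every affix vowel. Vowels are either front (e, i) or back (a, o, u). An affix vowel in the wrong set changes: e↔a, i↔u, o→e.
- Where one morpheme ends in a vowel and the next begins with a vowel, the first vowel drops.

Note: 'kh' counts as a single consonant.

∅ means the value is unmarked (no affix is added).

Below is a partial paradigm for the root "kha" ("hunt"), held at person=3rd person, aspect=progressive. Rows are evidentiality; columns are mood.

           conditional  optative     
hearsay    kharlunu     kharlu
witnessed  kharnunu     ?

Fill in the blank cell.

Attach person 3rd person -r → khar.
Attach evidentiality witnessed -nu (after consonant 'r') → kharnu.
Attach mood optative -i → kharnui.
aspect = progressive: zero marking, form stays kharnui.
Apply vowel harmony: kharnui → kharnuu.
Apply vowel deletion: kharnuu → kharnu.

kharnu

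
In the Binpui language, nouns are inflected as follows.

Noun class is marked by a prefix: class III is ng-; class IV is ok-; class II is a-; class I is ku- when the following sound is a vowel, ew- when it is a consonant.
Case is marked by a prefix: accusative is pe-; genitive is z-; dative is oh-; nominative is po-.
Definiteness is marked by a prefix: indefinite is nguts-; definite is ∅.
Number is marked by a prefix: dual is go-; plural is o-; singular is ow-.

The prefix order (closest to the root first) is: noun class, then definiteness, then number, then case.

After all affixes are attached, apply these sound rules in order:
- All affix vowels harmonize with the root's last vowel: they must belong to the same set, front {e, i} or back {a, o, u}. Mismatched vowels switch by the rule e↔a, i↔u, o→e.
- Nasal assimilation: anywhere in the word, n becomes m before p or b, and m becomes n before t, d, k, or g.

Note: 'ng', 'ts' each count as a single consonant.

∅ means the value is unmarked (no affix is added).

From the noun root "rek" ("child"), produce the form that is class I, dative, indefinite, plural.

Attach noun class class I ew- (before consonant 'r') → ewrek.
Attach definiteness indefinite nguts- → ngutsewrek.
Attach number plural o- → ongutsewrek.
Attach case dative oh- → ohongutsewrek.
Apply vowel harmony: ohongutsewrek → ehengitsewrek.
Nasal assimilation: no change.

ehengitsewrek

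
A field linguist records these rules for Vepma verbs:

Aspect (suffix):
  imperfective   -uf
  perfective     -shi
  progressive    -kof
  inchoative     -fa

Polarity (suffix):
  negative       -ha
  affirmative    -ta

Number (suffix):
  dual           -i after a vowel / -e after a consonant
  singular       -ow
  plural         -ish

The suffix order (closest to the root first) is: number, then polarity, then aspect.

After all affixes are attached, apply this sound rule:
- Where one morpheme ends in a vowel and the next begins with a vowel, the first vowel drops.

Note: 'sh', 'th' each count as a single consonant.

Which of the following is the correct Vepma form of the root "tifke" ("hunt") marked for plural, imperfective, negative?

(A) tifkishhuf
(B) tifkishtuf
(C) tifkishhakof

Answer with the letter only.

Attach number plural -ish → tifkeish.
Attach polarity negative -ha → tifkeishha.
Attach aspect imperfective -uf → tifkeishhauf.
Apply vowel deletion: tifkeishhauf → tifkishhuf.
So the correct form is tifkishhuf, option (A).
(B) tifkishtuf is wrong: it uses affirmative instead of negative for polarity.
(C) tifkishhakof is wrong: it uses progressive instead of imperfective for aspect.

A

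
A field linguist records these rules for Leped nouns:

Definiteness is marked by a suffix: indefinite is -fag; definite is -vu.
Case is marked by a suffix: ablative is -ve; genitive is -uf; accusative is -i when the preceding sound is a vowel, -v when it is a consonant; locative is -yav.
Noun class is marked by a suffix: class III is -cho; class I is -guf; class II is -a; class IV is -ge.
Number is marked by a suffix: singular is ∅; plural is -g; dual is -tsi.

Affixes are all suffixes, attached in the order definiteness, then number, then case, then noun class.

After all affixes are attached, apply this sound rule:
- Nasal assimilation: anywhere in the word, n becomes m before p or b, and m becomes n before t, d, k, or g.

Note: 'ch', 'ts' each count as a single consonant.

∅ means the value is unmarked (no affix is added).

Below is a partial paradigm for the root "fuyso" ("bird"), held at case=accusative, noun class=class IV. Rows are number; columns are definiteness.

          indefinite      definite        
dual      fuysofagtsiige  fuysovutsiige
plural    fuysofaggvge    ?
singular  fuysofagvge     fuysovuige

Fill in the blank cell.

fuysovugvge

Attach definiteness definite -vu → fuysovu.
Attach number plural -g → fuysovug.
Attach case accusative -v (after consonant 'g') → fuysovugv.
Attach noun class class IV -ge → fuysovugvge.
Nasal assimilation: no change.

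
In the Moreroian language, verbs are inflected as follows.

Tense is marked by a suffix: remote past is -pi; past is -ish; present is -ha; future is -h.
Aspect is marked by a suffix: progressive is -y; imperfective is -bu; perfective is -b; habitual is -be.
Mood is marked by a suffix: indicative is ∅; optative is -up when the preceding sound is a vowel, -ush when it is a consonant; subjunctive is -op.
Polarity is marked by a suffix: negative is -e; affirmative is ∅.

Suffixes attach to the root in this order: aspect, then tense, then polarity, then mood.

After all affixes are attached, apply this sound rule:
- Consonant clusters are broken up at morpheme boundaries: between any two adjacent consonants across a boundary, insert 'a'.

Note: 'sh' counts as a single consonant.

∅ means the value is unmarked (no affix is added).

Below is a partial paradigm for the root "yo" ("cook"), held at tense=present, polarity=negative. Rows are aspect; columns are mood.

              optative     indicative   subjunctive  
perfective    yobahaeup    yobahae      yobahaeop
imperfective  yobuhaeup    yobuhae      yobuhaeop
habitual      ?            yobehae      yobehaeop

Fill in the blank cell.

yobehaeup

Attach aspect habitual -be → yobe.
Attach tense present -ha → yobeha.
Attach polarity negative -e → yobehae.
Attach mood optative -up (after vowel 'e') → yobehaeup.
Epenthesis: no change.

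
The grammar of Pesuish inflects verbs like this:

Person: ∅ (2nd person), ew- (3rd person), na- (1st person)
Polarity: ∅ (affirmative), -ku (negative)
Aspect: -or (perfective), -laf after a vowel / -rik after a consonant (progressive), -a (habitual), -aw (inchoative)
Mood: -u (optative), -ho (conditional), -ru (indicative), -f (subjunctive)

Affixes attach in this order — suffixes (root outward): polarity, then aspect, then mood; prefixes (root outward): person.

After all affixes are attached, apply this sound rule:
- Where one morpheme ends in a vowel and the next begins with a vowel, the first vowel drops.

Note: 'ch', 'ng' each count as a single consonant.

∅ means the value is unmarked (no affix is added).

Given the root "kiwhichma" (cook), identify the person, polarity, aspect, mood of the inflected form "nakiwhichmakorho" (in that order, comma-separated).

Segment: na-kiwhichma-ku-or-ho.
person: na- → 1st person.
polarity: -ku → negative.
aspect: -or → perfective.
mood: -ho → conditional.

1st person, negative, perfective, conditional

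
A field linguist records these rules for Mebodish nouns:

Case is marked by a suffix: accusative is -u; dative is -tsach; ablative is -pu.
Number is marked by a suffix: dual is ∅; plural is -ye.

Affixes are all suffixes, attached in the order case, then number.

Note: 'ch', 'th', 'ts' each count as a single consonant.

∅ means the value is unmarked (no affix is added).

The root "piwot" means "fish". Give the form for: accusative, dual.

piwotu

Attach case accusative -u → piwotu.
number = dual: zero marking, form stays piwotu.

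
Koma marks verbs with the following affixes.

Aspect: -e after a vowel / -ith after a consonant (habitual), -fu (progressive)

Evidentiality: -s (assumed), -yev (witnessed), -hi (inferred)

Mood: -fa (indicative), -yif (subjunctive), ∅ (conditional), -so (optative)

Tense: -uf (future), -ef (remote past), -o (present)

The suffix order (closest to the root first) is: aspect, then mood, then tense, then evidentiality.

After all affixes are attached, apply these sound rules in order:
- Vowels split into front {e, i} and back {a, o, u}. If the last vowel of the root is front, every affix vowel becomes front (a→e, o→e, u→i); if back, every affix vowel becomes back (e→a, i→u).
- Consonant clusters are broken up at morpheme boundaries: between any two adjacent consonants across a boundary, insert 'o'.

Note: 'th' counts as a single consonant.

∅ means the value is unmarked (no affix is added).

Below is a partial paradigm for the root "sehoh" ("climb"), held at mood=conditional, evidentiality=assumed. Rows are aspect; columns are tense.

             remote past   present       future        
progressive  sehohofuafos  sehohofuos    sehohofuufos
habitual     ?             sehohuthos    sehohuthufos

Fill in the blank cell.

Attach aspect habitual -ith (after consonant 'h') → sehohith.
mood = conditional: zero marking, form stays sehohith.
Attach tense remote past -ef → sehohithef.
Attach evidentiality assumed -s → sehohithefs.
Apply vowel harmony: sehohithefs → sehohuthafs.
Apply epenthesis: sehohuthafs → sehohuthafos.

sehohuthafos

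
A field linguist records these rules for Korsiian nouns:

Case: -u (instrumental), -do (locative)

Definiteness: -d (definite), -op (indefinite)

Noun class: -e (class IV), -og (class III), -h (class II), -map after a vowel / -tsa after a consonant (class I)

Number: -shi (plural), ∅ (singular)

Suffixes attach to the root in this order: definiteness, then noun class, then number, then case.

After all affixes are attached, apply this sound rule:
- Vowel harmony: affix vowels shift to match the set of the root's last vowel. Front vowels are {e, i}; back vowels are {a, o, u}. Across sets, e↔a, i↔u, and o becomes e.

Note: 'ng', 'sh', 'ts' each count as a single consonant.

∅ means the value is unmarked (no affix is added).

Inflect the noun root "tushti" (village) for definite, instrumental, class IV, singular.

Attach definiteness definite -d → tushtid.
Attach noun class class IV -e → tushtide.
number = singular: zero marking, form stays tushtide.
Attach case instrumental -u → tushtideu.
Apply vowel harmony: tushtideu → tushtidei.

tushtidei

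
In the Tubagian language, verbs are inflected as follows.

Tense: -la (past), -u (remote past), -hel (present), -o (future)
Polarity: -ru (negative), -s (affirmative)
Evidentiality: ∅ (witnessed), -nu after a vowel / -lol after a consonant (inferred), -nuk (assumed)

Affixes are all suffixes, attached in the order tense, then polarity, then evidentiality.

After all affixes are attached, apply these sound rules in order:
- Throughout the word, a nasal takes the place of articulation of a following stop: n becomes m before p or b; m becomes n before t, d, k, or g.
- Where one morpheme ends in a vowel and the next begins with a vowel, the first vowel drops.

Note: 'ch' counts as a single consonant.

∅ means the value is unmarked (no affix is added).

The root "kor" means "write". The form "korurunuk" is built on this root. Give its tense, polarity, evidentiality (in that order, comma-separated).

remote past, negative, assumed

Segment: kor-u-ru-nuk.
tense: -u → remote past.
polarity: -ru → negative.
evidentiality: -nuk → assumed.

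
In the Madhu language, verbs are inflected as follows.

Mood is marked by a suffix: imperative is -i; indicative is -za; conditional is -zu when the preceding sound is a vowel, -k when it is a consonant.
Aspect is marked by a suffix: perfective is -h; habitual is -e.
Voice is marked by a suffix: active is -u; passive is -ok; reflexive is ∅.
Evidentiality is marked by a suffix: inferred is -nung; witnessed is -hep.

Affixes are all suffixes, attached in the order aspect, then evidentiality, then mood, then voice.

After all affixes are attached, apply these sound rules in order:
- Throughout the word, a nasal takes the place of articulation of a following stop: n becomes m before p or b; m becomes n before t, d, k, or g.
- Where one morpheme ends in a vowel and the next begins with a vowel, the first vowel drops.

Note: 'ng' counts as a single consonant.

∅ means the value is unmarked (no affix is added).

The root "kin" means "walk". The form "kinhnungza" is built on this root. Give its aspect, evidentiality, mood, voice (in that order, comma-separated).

Segment: kin-h-nung-za.
aspect: -h → perfective.
evidentiality: -nung → inferred.
mood: -za → indicative.
voice: ∅ → reflexive.

perfective, inferred, indicative, reflexive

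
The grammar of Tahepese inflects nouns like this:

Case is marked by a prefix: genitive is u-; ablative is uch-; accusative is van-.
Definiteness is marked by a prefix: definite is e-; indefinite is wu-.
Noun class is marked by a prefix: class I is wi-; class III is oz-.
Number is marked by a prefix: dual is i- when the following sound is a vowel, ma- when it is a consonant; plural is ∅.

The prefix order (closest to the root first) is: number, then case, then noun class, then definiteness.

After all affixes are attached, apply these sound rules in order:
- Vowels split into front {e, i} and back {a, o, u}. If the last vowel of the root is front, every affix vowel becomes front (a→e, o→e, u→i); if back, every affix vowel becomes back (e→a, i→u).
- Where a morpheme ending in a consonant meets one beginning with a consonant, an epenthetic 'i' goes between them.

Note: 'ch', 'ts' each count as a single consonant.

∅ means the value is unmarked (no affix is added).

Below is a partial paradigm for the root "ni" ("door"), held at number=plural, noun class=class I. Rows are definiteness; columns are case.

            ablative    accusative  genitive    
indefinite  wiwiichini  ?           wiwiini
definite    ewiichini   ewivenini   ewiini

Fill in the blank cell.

wiwivenini

number = plural: zero marking, form stays ni.
Attach case accusative van- → vanni.
Attach noun class class I wi- → wivanni.
Attach definiteness indefinite wu- → wuwivanni.
Apply vowel harmony: wuwivanni → wiwivenni.
Apply epenthesis: wiwivenni → wiwivenini.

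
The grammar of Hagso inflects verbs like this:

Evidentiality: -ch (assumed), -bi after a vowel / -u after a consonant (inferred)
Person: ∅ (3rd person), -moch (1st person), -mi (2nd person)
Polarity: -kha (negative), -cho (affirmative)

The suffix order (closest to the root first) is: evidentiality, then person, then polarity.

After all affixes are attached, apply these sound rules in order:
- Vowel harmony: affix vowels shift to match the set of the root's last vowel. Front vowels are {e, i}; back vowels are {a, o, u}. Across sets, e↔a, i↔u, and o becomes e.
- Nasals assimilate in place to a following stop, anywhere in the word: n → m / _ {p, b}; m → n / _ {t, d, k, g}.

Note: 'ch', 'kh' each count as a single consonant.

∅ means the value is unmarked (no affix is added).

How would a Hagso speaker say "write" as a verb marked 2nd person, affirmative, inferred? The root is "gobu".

Attach evidentiality inferred -bi (after vowel 'u') → gobubi.
Attach person 2nd person -mi → gobubimi.
Attach polarity affirmative -cho → gobubimicho.
Apply vowel harmony: gobubimicho → gobubumucho.
Nasal assimilation: no change.

gobubumucho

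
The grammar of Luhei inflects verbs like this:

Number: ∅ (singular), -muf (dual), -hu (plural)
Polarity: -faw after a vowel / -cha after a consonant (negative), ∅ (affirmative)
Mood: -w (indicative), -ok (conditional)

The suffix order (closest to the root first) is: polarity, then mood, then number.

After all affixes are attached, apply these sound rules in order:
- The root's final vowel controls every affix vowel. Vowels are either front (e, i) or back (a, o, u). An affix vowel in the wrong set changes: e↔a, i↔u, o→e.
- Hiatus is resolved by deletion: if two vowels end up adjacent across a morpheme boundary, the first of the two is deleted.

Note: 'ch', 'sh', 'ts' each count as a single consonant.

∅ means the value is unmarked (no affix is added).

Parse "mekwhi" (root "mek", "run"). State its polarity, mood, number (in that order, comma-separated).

Segment: mek-w-hu.
polarity: ∅ → affirmative.
mood: -w → indicative.
number: -hu → plural.

affirmative, indicative, plural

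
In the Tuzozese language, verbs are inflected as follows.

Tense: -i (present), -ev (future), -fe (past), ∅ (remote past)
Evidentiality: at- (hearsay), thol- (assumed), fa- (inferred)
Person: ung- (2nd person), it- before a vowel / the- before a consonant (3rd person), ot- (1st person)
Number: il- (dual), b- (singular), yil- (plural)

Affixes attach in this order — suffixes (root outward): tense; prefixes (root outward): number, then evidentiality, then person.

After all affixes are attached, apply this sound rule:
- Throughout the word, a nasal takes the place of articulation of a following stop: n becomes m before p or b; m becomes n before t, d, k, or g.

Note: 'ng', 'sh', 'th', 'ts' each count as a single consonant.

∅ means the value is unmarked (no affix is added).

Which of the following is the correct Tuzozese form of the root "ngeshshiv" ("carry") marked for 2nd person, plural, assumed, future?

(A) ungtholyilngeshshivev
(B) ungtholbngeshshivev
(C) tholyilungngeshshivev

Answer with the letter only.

A

Attach tense future -ev → ngeshshivev.
Attach number plural yil- → yilngeshshivev.
Attach evidentiality assumed thol- → tholyilngeshshivev.
Attach person 2nd person ung- → ungtholyilngeshshivev.
Nasal assimilation: no change.
So the correct form is ungtholyilngeshshivev, option (A).
(C) tholyilungngeshshivev is wrong: it has the affixes in the wrong order.
(B) ungtholbngeshshivev is wrong: it uses singular instead of plural for number.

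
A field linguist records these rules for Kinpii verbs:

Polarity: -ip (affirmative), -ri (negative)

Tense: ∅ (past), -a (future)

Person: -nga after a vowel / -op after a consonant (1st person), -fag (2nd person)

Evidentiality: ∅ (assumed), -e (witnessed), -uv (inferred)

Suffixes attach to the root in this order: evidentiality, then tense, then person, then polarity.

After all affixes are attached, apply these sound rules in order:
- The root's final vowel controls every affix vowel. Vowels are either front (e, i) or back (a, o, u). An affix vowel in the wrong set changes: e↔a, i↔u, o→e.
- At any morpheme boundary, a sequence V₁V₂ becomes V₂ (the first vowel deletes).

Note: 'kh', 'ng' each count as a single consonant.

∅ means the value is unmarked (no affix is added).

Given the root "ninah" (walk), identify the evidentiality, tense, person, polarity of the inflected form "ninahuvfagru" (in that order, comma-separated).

Segment: ninah-uv-fag-ri.
evidentiality: -uv → inferred.
tense: ∅ → past.
person: -fag → 2nd person.
polarity: -ri → negative.

inferred, past, 2nd person, negative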